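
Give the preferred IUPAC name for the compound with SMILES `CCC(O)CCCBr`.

6-bromohexan-3-ol

Counting along the main chain through the –OH group gives 6 carbons: the parent is hexane.
The highest-priority functional group is an alcohol (–OH), so the name ends in -ol.
Number the chain so that numbering from this end puts the hydroxyl group at C-3 rather than C-4.
That gives the hydroxyl at C-3; a bromo group at C-6.
The name is 6-bromohexan-3-ol.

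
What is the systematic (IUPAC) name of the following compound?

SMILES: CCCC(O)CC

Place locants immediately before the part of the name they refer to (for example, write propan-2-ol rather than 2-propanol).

The longest carbon chain that includes the –OH group has 6 carbons, so the parent hydride is hexane.
The principal characteristic group is an alcohol (–OH), named with the suffix -ol.
Number the chain so that numbering from this end puts the hydroxyl group at C-3 rather than C-4.
This places the hydroxyl at C-3.
The name is hexan-3-ol.

hexan-3-ol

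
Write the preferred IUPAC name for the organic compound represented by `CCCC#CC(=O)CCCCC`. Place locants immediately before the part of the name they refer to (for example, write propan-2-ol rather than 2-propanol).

undec-4-yn-6-one

Counting along the main chain through the carbonyl and the multiple bond gives 11 carbons: the parent is undecane.
The highest-priority functional group is a ketone (C=O on an internal carbon), so the name ends in -one.
There is one C≡C triple bond, indicated by the ending -yne.
Choose the numbering such that numbering from this end puts the triple bond at C-4 rather than C-7.
This places the carbonyl at C-6; the triple bond between C-4 and C-5.
Putting it together: undec-4-yn-6-one.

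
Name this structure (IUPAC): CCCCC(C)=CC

3-methylhept-2-ene

Counting along the main chain through the multiple bond gives 7 carbons: the parent is heptane.
The chain contains a C=C double bond, so the unsaturation ending is -ene.
The numbering direction is chosen so that numbering from this end puts the double bond at C-2 rather than C-5.
This places the double bond between C-2 and C-3; a methyl group at C-3.
The name is 3-methylhept-2-ene.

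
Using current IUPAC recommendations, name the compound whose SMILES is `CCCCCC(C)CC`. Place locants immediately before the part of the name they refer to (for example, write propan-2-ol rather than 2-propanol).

The parent chain contains 8 carbons (octane).
Number the chain so that the substituent locant set {3} is lower than {6} at the first point of difference.
That gives a methyl group at C-3.
Assembling the pieces gives 3-methyloctane.

3-methyloctane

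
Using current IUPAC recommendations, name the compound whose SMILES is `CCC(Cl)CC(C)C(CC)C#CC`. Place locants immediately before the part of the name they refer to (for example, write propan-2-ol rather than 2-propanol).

Counting along the main chain through the multiple bond gives 9 carbons: the parent is nonane.
The chain contains a C≡C triple bond, so the unsaturation ending is -yne.
Choose the numbering such that numbering from this end puts the triple bond at C-2 rather than C-7.
That gives the triple bond between C-2 and C-3; a chloro group at C-7; an ethyl group at C-4; a methyl group at C-5.
The substituents are ordered alphabetically, ignoring any di-/tri- multipliers.
Putting it together: 7-chloro-4-ethyl-5-methylnon-2-yne.

7-chloro-4-ethyl-5-methylnon-2-yne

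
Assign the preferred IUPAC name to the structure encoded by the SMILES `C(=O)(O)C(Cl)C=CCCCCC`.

2-chloronon-3-enoic acid

The longest carbon chain that includes the –COOH group and the multiple bond has 9 carbons, so the parent hydride is nonane.
The principal characteristic group is a carboxylic acid (terminal –COOH), named with the suffix -oic acid.
A C=C double bond in the chain gives the infix -ene-.
Number the chain so that the carboxylic acid carbon is C-1 by definition.
This places the double bond between C-3 and C-4; a chloro group at C-2.
Putting it together: 2-chloronon-3-enoic acid.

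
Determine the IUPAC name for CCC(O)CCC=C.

The longest carbon chain that includes the –OH group and the multiple bond has 7 carbons, so the parent hydride is heptane.
The highest-priority functional group is an alcohol (–OH), so the name ends in -ol.
There is one C=C double bond, indicated by the ending -ene.
Number the chain so that numbering from this end puts the hydroxyl group at C-3 rather than C-5.
That gives the hydroxyl at C-3; the double bond between C-6 and C-7.
Assembling the pieces gives hept-6-en-3-ol.

hept-6-en-3-ol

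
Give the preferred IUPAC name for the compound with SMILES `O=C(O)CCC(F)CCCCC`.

Counting along the main chain through the –COOH group gives 9 carbons: the parent is nonane.
The principal characteristic group is a carboxylic acid (terminal –COOH), named with the suffix -oic acid.
Number the chain so that the carboxylic acid carbon is C-1 by definition.
That gives a fluoro group at C-4.
Assembling the pieces gives 4-fluorononanoic acid.

4-fluorononanoic acid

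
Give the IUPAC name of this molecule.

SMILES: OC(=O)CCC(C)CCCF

The longest chain bearing the –COOH group is 7 carbons long (heptane).
The highest-priority functional group is a carboxylic acid (terminal –COOH), so the name ends in -oic acid.
Number the chain so that the carboxylic acid carbon is C-1 by definition.
That gives a fluoro group at C-7; a methyl group at C-4.
Prefixes are listed alphabetically: fluoro, methyl.
Putting it together: 7-fluoro-4-methylheptanoic acid.

7-fluoro-4-methylheptanoic acid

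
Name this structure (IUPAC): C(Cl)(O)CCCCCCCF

The longest chain bearing the –OH group is 8 carbons long (octane).
The principal characteristic group is an alcohol (–OH), named with the suffix -ol.
Choose the numbering such that numbering from this end puts the hydroxyl group at C-1 rather than C-8.
This places the hydroxyl at C-1; a chloro group at C-1; a fluoro group at C-8.
Substituent prefixes are cited in alphabetical order (multiplying prefixes like di-/tri- are ignored for ordering).
The name is 1-chloro-8-fluorooctan-1-ol.

1-chloro-8-fluorooctan-1-ol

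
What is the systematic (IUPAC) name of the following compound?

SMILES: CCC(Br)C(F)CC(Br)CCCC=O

The longest carbon chain that includes the –CHO group has 10 carbons, so the parent hydride is decane.
The principal characteristic group is an aldehyde (terminal –CHO), named with the suffix -al.
The numbering direction is chosen so that the aldehyde carbon is C-1 by definition.
This places bromo groups at C-5 and C-8; a fluoro group at C-7.
The substituents are ordered alphabetically, ignoring any di-/tri- multipliers.
The name is 5,8-dibromo-7-fluorodecanal.

5,8-dibromo-7-fluorodecanal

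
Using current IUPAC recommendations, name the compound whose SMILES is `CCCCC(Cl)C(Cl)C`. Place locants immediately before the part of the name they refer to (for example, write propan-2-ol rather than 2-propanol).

The parent chain contains 7 carbons (heptane).
Choose the numbering such that the substituent locant set {2,3} is lower than {5,6} at the first point of difference.
This places chloro groups at C-2 and C-3.
Assembling the pieces gives 2,3-dichloroheptane.

2,3-dichloroheptane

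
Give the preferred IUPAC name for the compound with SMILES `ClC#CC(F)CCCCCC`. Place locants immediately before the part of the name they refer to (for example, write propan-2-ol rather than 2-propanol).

The longest chain bearing the multiple bond is 9 carbons long (nonane).
A C≡C triple bond in the chain gives the infix -yne-.
Choose the numbering such that numbering from this end puts the triple bond at C-1 rather than C-8.
This places the triple bond between C-1 and C-2; a chloro group at C-1; a fluoro group at C-3.
Substituent prefixes are cited in alphabetical order (multiplying prefixes like di-/tri- are ignored for ordering).
Assembling the pieces gives 1-chloro-3-fluoronon-1-yne.

1-chloro-3-fluoronon-1-yne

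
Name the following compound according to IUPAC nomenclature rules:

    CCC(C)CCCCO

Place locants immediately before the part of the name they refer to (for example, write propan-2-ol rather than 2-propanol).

5-methylheptan-1-ol

The longest chain bearing the –OH group is 7 carbons long (heptane).
An alcohol (–OH) is the principal characteristic group, giving the suffix -ol.
The numbering direction is chosen so that numbering from this end puts the hydroxyl group at C-1 rather than C-7.
With this numbering: the hydroxyl at C-1; a methyl group at C-5.
The name is 5-methylheptan-1-ol.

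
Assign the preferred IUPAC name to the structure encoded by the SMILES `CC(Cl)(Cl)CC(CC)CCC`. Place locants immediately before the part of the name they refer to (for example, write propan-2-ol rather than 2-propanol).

2,2-dichloro-4-ethylheptane

The parent chain contains 7 carbons (heptane).
Number the chain so that the substituent locant set {2,2,4} is lower than {4,6,6} at the first point of difference.
That gives two chloro groups at C-2; an ethyl group at C-4.
Substituent prefixes are cited in alphabetical order (multiplying prefixes like di-/tri- are ignored for ordering).
The name is 2,2-dichloro-4-ethylheptane.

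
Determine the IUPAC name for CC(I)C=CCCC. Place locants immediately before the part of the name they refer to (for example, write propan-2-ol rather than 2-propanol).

The longest carbon chain that includes the multiple bond has 7 carbons, so the parent hydride is heptane.
The chain contains a C=C double bond, so the unsaturation ending is -ene.
Number the chain so that numbering from this end puts the double bond at C-3 rather than C-4.
With this numbering: the double bond between C-3 and C-4; an iodo group at C-2.
Putting it together: 2-iodohept-3-ene.

2-iodohept-3-ene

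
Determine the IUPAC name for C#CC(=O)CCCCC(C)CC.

8-methyldec-1-yn-3-one

Counting along the main chain through the carbonyl and the multiple bond gives 10 carbons: the parent is decane.
The highest-priority functional group is a ketone (C=O on an internal carbon), so the name ends in -one.
There is one C≡C triple bond, indicated by the ending -yne.
Number the chain so that numbering from this end puts the carbonyl group at C-3 rather than C-8.
With this numbering: the carbonyl at C-3; the triple bond between C-1 and C-2; a methyl group at C-8.
Assembling the pieces gives 8-methyldec-1-yn-3-one.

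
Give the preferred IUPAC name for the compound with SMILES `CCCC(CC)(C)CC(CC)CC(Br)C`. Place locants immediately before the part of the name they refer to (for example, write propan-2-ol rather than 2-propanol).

2-bromo-4,6-diethyl-6-methylnonane

The longest carbon chain is 9 atoms: the parent is nonane.
Choose the numbering such that the substituent locant set {2,4,6,6} is lower than {4,4,6,8} at the first point of difference.
That gives a bromo group at C-2; ethyl groups at C-4 and C-6; a methyl group at C-6.
The substituents are ordered alphabetically, ignoring any di-/tri- multipliers.
Putting it together: 2-bromo-4,6-diethyl-6-methylnonane.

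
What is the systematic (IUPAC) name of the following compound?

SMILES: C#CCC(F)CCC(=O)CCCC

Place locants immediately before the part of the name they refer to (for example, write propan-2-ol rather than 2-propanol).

The longest carbon chain that includes the carbonyl and the multiple bond has 11 carbons, so the parent hydride is undecane.
The principal characteristic group is a ketone (C=O on an internal carbon), named with the suffix -one.
There is one C≡C triple bond, indicated by the ending -yne.
Number the chain so that numbering from this end puts the carbonyl group at C-5 rather than C-7.
This places the carbonyl at C-5; the triple bond between C-10 and C-11; a fluoro group at C-8.
The name is 8-fluoroundec-10-yn-5-one.

8-fluoroundec-10-yn-5-one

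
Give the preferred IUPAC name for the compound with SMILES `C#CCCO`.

Counting along the main chain through the –OH group and the multiple bond gives 4 carbons: the parent is butane.
The principal characteristic group is an alcohol (–OH), named with the suffix -ol.
The chain contains a C≡C triple bond, so the unsaturation ending is -yne.
The numbering direction is chosen so that numbering from this end puts the hydroxyl group at C-1 rather than C-4.
With this numbering: the hydroxyl at C-1; the triple bond between C-3 and C-4.
The name is but-3-yn-1-ol.

but-3-yn-1-ol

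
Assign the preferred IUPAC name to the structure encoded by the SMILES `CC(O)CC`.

butan-2-ol

The longest chain bearing the –OH group is 4 carbons long (butane).
An alcohol (–OH) is the principal characteristic group, giving the suffix -ol.
Number the chain so that numbering from this end puts the hydroxyl group at C-2 rather than C-3.
This places the hydroxyl at C-2.
Assembling the pieces gives butan-2-ol.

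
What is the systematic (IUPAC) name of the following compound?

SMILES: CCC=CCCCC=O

The longest carbon chain that includes the –CHO group and the multiple bond has 8 carbons, so the parent hydride is octane.
An aldehyde (terminal –CHO) is the principal characteristic group, giving the suffix -al.
There is one C=C double bond, indicated by the ending -ene.
The numbering direction is chosen so that the aldehyde carbon is C-1 by definition.
With this numbering: the double bond between C-5 and C-6.
Putting it together: oct-5-enal.

oct-5-enal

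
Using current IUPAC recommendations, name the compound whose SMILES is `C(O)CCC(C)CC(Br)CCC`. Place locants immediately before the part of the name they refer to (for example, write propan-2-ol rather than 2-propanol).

6-bromo-4-methylnonan-1-ol

The longest carbon chain that includes the –OH group has 9 carbons, so the parent hydride is nonane.
The highest-priority functional group is an alcohol (–OH), so the name ends in -ol.
Number the chain so that numbering from this end puts the hydroxyl group at C-1 rather than C-9.
With this numbering: the hydroxyl at C-1; a bromo group at C-6; a methyl group at C-4.
Prefixes are listed alphabetically: bromo, methyl.
Putting it together: 6-bromo-4-methylnonan-1-ol.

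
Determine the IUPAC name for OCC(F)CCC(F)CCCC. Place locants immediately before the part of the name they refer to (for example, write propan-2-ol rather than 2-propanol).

The longest carbon chain that includes the –OH group has 9 carbons, so the parent hydride is nonane.
The highest-priority functional group is an alcohol (–OH), so the name ends in -ol.
The numbering direction is chosen so that numbering from this end puts the hydroxyl group at C-1 rather than C-9.
With this numbering: the hydroxyl at C-1; fluoro groups at C-2 and C-5.
The name is 2,5-difluorononan-1-ol.

2,5-difluorononan-1-ol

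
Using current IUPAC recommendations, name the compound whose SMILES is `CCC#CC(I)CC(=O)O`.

3-iodohept-4-ynoic acid

The longest chain bearing the –COOH group and the multiple bond is 7 carbons long (heptane).
The principal characteristic group is a carboxylic acid (terminal –COOH), named with the suffix -oic acid.
A C≡C triple bond in the chain gives the infix -yne-.
The numbering direction is chosen so that the carboxylic acid carbon is C-1 by definition.
That gives the triple bond between C-4 and C-5; an iodo group at C-3.
Assembling the pieces gives 3-iodohept-4-ynoic acid.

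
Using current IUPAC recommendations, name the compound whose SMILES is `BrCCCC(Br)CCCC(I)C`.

1,4-dibromo-8-iodononane

The parent chain contains 9 carbons (nonane).
Choose the numbering such that the substituent locant set {1,4,8} is lower than {2,6,9} at the first point of difference.
With this numbering: bromo groups at C-1 and C-4; an iodo group at C-8.
Prefixes are listed alphabetically: bromo, iodo.
Putting it together: 1,4-dibromo-8-iodononane.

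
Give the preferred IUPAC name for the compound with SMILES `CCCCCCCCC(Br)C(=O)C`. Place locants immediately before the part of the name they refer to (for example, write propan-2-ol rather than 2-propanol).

The longest carbon chain that includes the carbonyl has 11 carbons, so the parent hydride is undecane.
A ketone (C=O on an internal carbon) is the principal characteristic group, giving the suffix -one.
Choose the numbering such that numbering from this end puts the carbonyl group at C-2 rather than C-10.
That gives the carbonyl at C-2; a bromo group at C-3.
Assembling the pieces gives 3-bromoundecan-2-one.

3-bromoundecan-2-one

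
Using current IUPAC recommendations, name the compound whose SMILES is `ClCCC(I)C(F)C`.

The longest continuous carbon chain has 5 atoms, so the parent hydride is pentane.
The numbering direction is chosen so that the substituent locant set {1,3,4} is lower than {2,3,5} at the first point of difference.
That gives a chloro group at C-1; a fluoro group at C-4; an iodo group at C-3.
The substituents are ordered alphabetically, ignoring any di-/tri- multipliers.
Putting it together: 1-chloro-4-fluoro-3-iodopentane.

1-chloro-4-fluoro-3-iodopentane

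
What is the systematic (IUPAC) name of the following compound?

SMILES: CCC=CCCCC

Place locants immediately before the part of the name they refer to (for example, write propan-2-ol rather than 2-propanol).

The longest carbon chain that includes the multiple bond has 8 carbons, so the parent hydride is octane.
There is one C=C double bond, indicated by the ending -ene.
Number the chain so that numbering from this end puts the double bond at C-3 rather than C-5.
This places the double bond between C-3 and C-4.
The name is oct-3-ene.

oct-3-ene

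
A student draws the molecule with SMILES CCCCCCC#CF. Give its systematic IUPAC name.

The longest chain bearing the multiple bond is 8 carbons long (octane).
There is one C≡C triple bond, indicated by the ending -yne.
The numbering direction is chosen so that numbering from this end puts the triple bond at C-1 rather than C-7.
This places the triple bond between C-1 and C-2; a fluoro group at C-1.
Putting it together: 1-fluorooct-1-yne.

1-fluorooct-1-yne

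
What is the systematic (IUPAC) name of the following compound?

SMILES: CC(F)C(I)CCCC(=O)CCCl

The longest chain bearing the carbonyl is 9 carbons long (nonane).
The highest-priority functional group is a ketone (C=O on an internal carbon), so the name ends in -one.
Number the chain so that numbering from this end puts the carbonyl group at C-3 rather than C-7.
With this numbering: the carbonyl at C-3; a chloro group at C-1; a fluoro group at C-8; an iodo group at C-7.
Substituent prefixes are cited in alphabetical order (multiplying prefixes like di-/tri- are ignored for ordering).
The name is 1-chloro-8-fluoro-7-iodononan-3-one.

1-chloro-8-fluoro-7-iodononan-3-one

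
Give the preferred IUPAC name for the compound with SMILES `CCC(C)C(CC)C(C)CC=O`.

4-ethyl-3,5-dimethylheptanal

The longest carbon chain that includes the –CHO group has 7 carbons, so the parent hydride is heptane.
The principal characteristic group is an aldehyde (terminal –CHO), named with the suffix -al.
Number the chain so that the aldehyde carbon is C-1 by definition.
That gives an ethyl group at C-4; methyl groups at C-3 and C-5.
Prefixes are listed alphabetically: ethyl, methyl.
The name is 4-ethyl-3,5-dimethylheptanal.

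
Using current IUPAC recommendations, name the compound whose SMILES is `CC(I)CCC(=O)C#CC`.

Counting along the main chain through the carbonyl and the multiple bond gives 8 carbons: the parent is octane.
The principal characteristic group is a ketone (C=O on an internal carbon), named with the suffix -one.
The chain contains a C≡C triple bond, so the unsaturation ending is -yne.
Number the chain so that numbering from this end puts the carbonyl group at C-4 rather than C-5.
That gives the carbonyl at C-4; the triple bond between C-2 and C-3; an iodo group at C-7.
Assembling the pieces gives 7-iodooct-2-yn-4-one.

7-iodooct-2-yn-4-one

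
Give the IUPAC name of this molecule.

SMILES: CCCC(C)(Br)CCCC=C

6-bromo-6-methylnon-1-ene

Counting along the main chain through the multiple bond gives 9 carbons: the parent is nonane.
The chain contains a C=C double bond, so the unsaturation ending is -ene.
The numbering direction is chosen so that numbering from this end puts the double bond at C-1 rather than C-8.
This places the double bond between C-1 and C-2; a bromo group at C-6; a methyl group at C-6.
Prefixes are listed alphabetically: bromo, methyl.
Putting it together: 6-bromo-6-methylnon-1-ene.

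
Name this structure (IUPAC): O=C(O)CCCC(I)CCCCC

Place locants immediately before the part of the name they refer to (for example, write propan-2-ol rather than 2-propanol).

5-iododecanoic acid

The longest chain bearing the –COOH group is 10 carbons long (decane).
The principal characteristic group is a carboxylic acid (terminal –COOH), named with the suffix -oic acid.
Choose the numbering such that the carboxylic acid carbon is C-1 by definition.
With this numbering: an iodo group at C-5.
Assembling the pieces gives 5-iododecanoic acid.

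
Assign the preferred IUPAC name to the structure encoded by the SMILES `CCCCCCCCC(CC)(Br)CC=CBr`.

Counting along the main chain through the multiple bond gives 12 carbons: the parent is dodecane.
There is one C=C double bond, indicated by the ending -ene.
The numbering direction is chosen so that numbering from this end puts the double bond at C-1 rather than C-11.
That gives the double bond between C-1 and C-2; bromo groups at C-1 and C-4; an ethyl group at C-4.
Substituent prefixes are cited in alphabetical order (multiplying prefixes like di-/tri- are ignored for ordering).
The name is 1,4-dibromo-4-ethyldodec-1-ene.

1,4-dibromo-4-ethyldodec-1-ene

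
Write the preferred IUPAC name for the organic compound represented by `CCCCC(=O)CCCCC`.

decan-5-one

Counting along the main chain through the carbonyl gives 10 carbons: the parent is decane.
The highest-priority functional group is a ketone (C=O on an internal carbon), so the name ends in -one.
Number the chain so that numbering from this end puts the carbonyl group at C-5 rather than C-6.
This places the carbonyl at C-5.
The name is decan-5-one.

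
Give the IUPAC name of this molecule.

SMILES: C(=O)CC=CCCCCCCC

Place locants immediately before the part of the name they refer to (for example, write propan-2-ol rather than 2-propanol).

undec-3-enal

The longest chain bearing the –CHO group and the multiple bond is 11 carbons long (undecane).
An aldehyde (terminal –CHO) is the principal characteristic group, giving the suffix -al.
There is one C=C double bond, indicated by the ending -ene.
The numbering direction is chosen so that the aldehyde carbon is C-1 by definition.
That gives the double bond between C-3 and C-4.
Putting it together: undec-3-enal.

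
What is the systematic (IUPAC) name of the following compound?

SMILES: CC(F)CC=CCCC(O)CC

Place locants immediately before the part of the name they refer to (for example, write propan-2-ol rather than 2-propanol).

The longest carbon chain that includes the –OH group and the multiple bond has 10 carbons, so the parent hydride is decane.
The principal characteristic group is an alcohol (–OH), named with the suffix -ol.
The chain contains a C=C double bond, so the unsaturation ending is -ene.
Choose the numbering such that numbering from this end puts the hydroxyl group at C-3 rather than C-8.
With this numbering: the hydroxyl at C-3; the double bond between C-6 and C-7; a fluoro group at C-9.
The name is 9-fluorodec-6-en-3-ol.

9-fluorodec-6-en-3-ol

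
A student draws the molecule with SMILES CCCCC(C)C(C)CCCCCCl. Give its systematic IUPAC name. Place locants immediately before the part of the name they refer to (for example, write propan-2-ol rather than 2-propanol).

1-chloro-6,7-dimethylundecane

The longest continuous carbon chain has 11 atoms, so the parent hydride is undecane.
Choose the numbering such that the substituent locant set {1,6,7} is lower than {5,6,11} at the first point of difference.
That gives a chloro group at C-1; methyl groups at C-6 and C-7.
Substituent prefixes are cited in alphabetical order (multiplying prefixes like di-/tri- are ignored for ordering).
Putting it together: 1-chloro-6,7-dimethylundecane.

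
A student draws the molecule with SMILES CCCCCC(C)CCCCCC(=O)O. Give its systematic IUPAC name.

The longest chain bearing the –COOH group is 12 carbons long (dodecane).
A carboxylic acid (terminal –COOH) is the principal characteristic group, giving the suffix -oic acid.
Choose the numbering such that the carboxylic acid carbon is C-1 by definition.
This places a methyl group at C-7.
The name is 7-methyldodecanoic acid.

7-methyldodecanoic acid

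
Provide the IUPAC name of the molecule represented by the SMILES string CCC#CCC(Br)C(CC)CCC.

The longest chain bearing the multiple bond is 10 carbons long (decane).
There is one C≡C triple bond, indicated by the ending -yne.
Choose the numbering such that numbering from this end puts the triple bond at C-3 rather than C-7.
With this numbering: the triple bond between C-3 and C-4; a bromo group at C-6; an ethyl group at C-7.
Substituent prefixes are cited in alphabetical order (multiplying prefixes like di-/tri- are ignored for ordering).
The name is 6-bromo-7-ethyldec-3-yne.

6-bromo-7-ethyldec-3-yne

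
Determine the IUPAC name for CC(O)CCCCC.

The longest carbon chain that includes the –OH group has 7 carbons, so the parent hydride is heptane.
The highest-priority functional group is an alcohol (–OH), so the name ends in -ol.
The numbering direction is chosen so that numbering from this end puts the hydroxyl group at C-2 rather than C-6.
With this numbering: the hydroxyl at C-2.
Assembling the pieces gives heptan-2-ol.

heptan-2-ol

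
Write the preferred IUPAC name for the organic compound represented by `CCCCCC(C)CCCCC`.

The parent chain contains 11 carbons (undecane).
Both numbering directions give the same locant set; either may be used.
That gives a methyl group at C-6.
Assembling the pieces gives 6-methylundecane.

6-methylundecane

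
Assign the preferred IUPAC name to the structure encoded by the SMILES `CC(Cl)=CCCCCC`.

The longest chain bearing the multiple bond is 8 carbons long (octane).
A C=C double bond in the chain gives the infix -ene-.
Number the chain so that numbering from this end puts the double bond at C-2 rather than C-6.
This places the double bond between C-2 and C-3; a chloro group at C-2.
Assembling the pieces gives 2-chlorooct-2-ene.

2-chlorooct-2-ene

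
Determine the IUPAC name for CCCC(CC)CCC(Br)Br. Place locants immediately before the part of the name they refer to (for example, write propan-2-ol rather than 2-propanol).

1,1-dibromo-4-ethylheptane

The longest carbon chain is 7 atoms: the parent is heptane.
Number the chain so that the substituent locant set {1,1,4} is lower than {4,7,7} at the first point of difference.
With this numbering: two bromo groups at C-1; an ethyl group at C-4.
The substituents are ordered alphabetically, ignoring any di-/tri- multipliers.
Putting it together: 1,1-dibromo-4-ethylheptane.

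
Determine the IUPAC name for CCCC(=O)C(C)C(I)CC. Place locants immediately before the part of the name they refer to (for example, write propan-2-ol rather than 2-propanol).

6-iodo-5-methyloctan-4-one

Counting along the main chain through the carbonyl gives 8 carbons: the parent is octane.
A ketone (C=O on an internal carbon) is the principal characteristic group, giving the suffix -one.
Number the chain so that numbering from this end puts the carbonyl group at C-4 rather than C-5.
That gives the carbonyl at C-4; an iodo group at C-6; a methyl group at C-5.
The substituents are ordered alphabetically, ignoring any di-/tri- multipliers.
The name is 6-iodo-5-methyloctan-4-one.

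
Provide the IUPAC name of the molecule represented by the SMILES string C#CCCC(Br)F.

5-bromo-5-fluoropent-1-yne

The longest carbon chain that includes the multiple bond has 5 carbons, so the parent hydride is pentane.
There is one C≡C triple bond, indicated by the ending -yne.
Number the chain so that numbering from this end puts the triple bond at C-1 rather than C-4.
With this numbering: the triple bond between C-1 and C-2; a bromo group at C-5; a fluoro group at C-5.
Prefixes are listed alphabetically: bromo, fluoro.
The name is 5-bromo-5-fluoropent-1-yne.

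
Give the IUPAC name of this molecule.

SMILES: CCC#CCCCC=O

Counting along the main chain through the –CHO group and the multiple bond gives 8 carbons: the parent is octane.
An aldehyde (terminal –CHO) is the principal characteristic group, giving the suffix -al.
A C≡C triple bond in the chain gives the infix -yne-.
Choose the numbering such that the aldehyde carbon is C-1 by definition.
This places the triple bond between C-5 and C-6.
The name is oct-5-ynal.

oct-5-ynal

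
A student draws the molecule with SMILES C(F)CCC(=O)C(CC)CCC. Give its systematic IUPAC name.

5-ethyl-1-fluorooctan-4-one

Counting along the main chain through the carbonyl gives 8 carbons: the parent is octane.
The principal characteristic group is a ketone (C=O on an internal carbon), named with the suffix -one.
Number the chain so that numbering from this end puts the carbonyl group at C-4 rather than C-5.
That gives the carbonyl at C-4; an ethyl group at C-5; a fluoro group at C-1.
Substituent prefixes are cited in alphabetical order (multiplying prefixes like di-/tri- are ignored for ordering).
The name is 5-ethyl-1-fluorooctan-4-one.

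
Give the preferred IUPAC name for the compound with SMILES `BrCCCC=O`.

The longest carbon chain that includes the –CHO group has 4 carbons, so the parent hydride is butane.
The principal characteristic group is an aldehyde (terminal –CHO), named with the suffix -al.
Number the chain so that the aldehyde carbon is C-1 by definition.
This places a bromo group at C-4.
Putting it together: 4-bromobutanal.

4-bromobutanal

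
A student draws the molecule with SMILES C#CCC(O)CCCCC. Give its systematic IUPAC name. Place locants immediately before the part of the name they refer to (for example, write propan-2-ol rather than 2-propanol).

non-1-yn-4-ol

The longest carbon chain that includes the –OH group and the multiple bond has 9 carbons, so the parent hydride is nonane.
The principal characteristic group is an alcohol (–OH), named with the suffix -ol.
The chain contains a C≡C triple bond, so the unsaturation ending is -yne.
Number the chain so that numbering from this end puts the hydroxyl group at C-4 rather than C-6.
That gives the hydroxyl at C-4; the triple bond between C-1 and C-2.
The name is non-1-yn-4-ol.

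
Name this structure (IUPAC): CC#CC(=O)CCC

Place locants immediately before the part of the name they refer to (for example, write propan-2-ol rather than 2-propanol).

The longest carbon chain that includes the carbonyl and the multiple bond has 7 carbons, so the parent hydride is heptane.
The principal characteristic group is a ketone (C=O on an internal carbon), named with the suffix -one.
A C≡C triple bond in the chain gives the infix -yne-.
Number the chain so that numbering from this end puts the triple bond at C-2 rather than C-5.
With this numbering: the carbonyl at C-4; the triple bond between C-2 and C-3.
The name is hept-2-yn-4-one.

hept-2-yn-4-one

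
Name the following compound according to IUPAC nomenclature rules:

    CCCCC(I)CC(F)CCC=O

The longest chain bearing the –CHO group is 10 carbons long (decane).
The principal characteristic group is an aldehyde (terminal –CHO), named with the suffix -al.
Choose the numbering such that the aldehyde carbon is C-1 by definition.
With this numbering: a fluoro group at C-4; an iodo group at C-6.
Substituent prefixes are cited in alphabetical order (multiplying prefixes like di-/tri- are ignored for ordering).
Assembling the pieces gives 4-fluoro-6-iododecanal.

4-fluoro-6-iododecanal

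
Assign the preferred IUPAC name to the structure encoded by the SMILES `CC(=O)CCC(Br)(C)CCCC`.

5-bromo-5-methylnonan-2-one

Counting along the main chain through the carbonyl gives 9 carbons: the parent is nonane.
A ketone (C=O on an internal carbon) is the principal characteristic group, giving the suffix -one.
The numbering direction is chosen so that numbering from this end puts the carbonyl group at C-2 rather than C-8.
This places the carbonyl at C-2; a bromo group at C-5; a methyl group at C-5.
Prefixes are listed alphabetically: bromo, methyl.
Assembling the pieces gives 5-bromo-5-methylnonan-2-one.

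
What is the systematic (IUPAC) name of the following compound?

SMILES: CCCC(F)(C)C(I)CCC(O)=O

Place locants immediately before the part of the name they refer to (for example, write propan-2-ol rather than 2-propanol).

5-fluoro-4-iodo-5-methyloctanoic acid

Counting along the main chain through the –COOH group gives 8 carbons: the parent is octane.
The highest-priority functional group is a carboxylic acid (terminal –COOH), so the name ends in -oic acid.
The numbering direction is chosen so that the carboxylic acid carbon is C-1 by definition.
With this numbering: a fluoro group at C-5; an iodo group at C-4; a methyl group at C-5.
Prefixes are listed alphabetically: fluoro, iodo, methyl.
The name is 5-fluoro-4-iodo-5-methyloctanoic acid.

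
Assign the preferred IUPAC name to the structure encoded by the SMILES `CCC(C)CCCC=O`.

5-methylheptanal

The longest chain bearing the –CHO group is 7 carbons long (heptane).
The highest-priority functional group is an aldehyde (terminal –CHO), so the name ends in -al.
Choose the numbering such that the aldehyde carbon is C-1 by definition.
That gives a methyl group at C-5.
The name is 5-methylheptanal.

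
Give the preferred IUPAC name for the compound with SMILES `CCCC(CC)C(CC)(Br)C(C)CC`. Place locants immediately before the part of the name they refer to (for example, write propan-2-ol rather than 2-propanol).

4-bromo-4,5-diethyl-3-methyloctane

The longest continuous carbon chain has 8 atoms, so the parent hydride is octane.
Choose the numbering such that the substituent locant set {3,4,4,5} is lower than {4,5,5,6} at the first point of difference.
That gives a bromo group at C-4; ethyl groups at C-4 and C-5; a methyl group at C-3.
The substituents are ordered alphabetically, ignoring any di-/tri- multipliers.
Putting it together: 4-bromo-4,5-diethyl-3-methyloctane.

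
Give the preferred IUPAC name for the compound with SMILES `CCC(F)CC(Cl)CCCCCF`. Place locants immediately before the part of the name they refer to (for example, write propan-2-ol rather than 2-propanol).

The longest continuous carbon chain has 10 atoms, so the parent hydride is decane.
Choose the numbering such that the substituent locant set {1,6,8} is lower than {3,5,10} at the first point of difference.
That gives a chloro group at C-6; fluoro groups at C-1 and C-8.
The substituents are ordered alphabetically, ignoring any di-/tri- multipliers.
Assembling the pieces gives 6-chloro-1,8-difluorodecane.

6-chloro-1,8-difluorodecane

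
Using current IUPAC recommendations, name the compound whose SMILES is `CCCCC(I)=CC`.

The longest carbon chain that includes the multiple bond has 7 carbons, so the parent hydride is heptane.
There is one C=C double bond, indicated by the ending -ene.
Number the chain so that numbering from this end puts the double bond at C-2 rather than C-5.
With this numbering: the double bond between C-2 and C-3; an iodo group at C-3.
Putting it together: 3-iodohept-2-ene.

3-iodohept-2-ene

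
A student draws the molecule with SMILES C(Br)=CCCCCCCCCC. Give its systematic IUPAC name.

The longest chain bearing the multiple bond is 11 carbons long (undecane).
The chain contains a C=C double bond, so the unsaturation ending is -ene.
Choose the numbering such that numbering from this end puts the double bond at C-1 rather than C-10.
With this numbering: the double bond between C-1 and C-2; a bromo group at C-1.
Putting it together: 1-bromoundec-1-ene.

1-bromoundec-1-ene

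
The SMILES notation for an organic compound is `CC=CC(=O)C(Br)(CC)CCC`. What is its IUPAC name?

The longest carbon chain that includes the carbonyl and the multiple bond has 8 carbons, so the parent hydride is octane.
The principal characteristic group is a ketone (C=O on an internal carbon), named with the suffix -one.
A C=C double bond in the chain gives the infix -ene-.
Number the chain so that numbering from this end puts the carbonyl group at C-4 rather than C-5.
That gives the carbonyl at C-4; the double bond between C-2 and C-3; a bromo group at C-5; an ethyl group at C-5.
Substituent prefixes are cited in alphabetical order (multiplying prefixes like di-/tri- are ignored for ordering).
Putting it together: 5-bromo-5-ethyloct-2-en-4-one.

5-bromo-5-ethyloct-2-en-4-one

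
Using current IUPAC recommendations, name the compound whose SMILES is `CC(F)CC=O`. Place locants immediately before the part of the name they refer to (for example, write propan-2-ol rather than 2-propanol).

3-fluorobutanal

The longest carbon chain that includes the –CHO group has 4 carbons, so the parent hydride is butane.
The highest-priority functional group is an aldehyde (terminal –CHO), so the name ends in -al.
Number the chain so that the aldehyde carbon is C-1 by definition.
That gives a fluoro group at C-3.
Assembling the pieces gives 3-fluorobutanal.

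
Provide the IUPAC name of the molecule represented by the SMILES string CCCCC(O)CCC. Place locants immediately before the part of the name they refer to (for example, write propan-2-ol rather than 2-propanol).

octan-4-ol

The longest carbon chain that includes the –OH group has 8 carbons, so the parent hydride is octane.
The highest-priority functional group is an alcohol (–OH), so the name ends in -ol.
The numbering direction is chosen so that numbering from this end puts the hydroxyl group at C-4 rather than C-5.
With this numbering: the hydroxyl at C-4.
The name is octan-4-ol.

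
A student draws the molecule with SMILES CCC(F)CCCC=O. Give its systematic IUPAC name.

5-fluoroheptanal

Counting along the main chain through the –CHO group gives 7 carbons: the parent is heptane.
The highest-priority functional group is an aldehyde (terminal –CHO), so the name ends in -al.
The numbering direction is chosen so that the aldehyde carbon is C-1 by definition.
This places a fluoro group at C-5.
Assembling the pieces gives 5-fluoroheptanal.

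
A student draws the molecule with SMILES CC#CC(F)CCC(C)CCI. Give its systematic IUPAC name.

4-fluoro-9-iodo-7-methylnon-2-yne

The longest carbon chain that includes the multiple bond has 9 carbons, so the parent hydride is nonane.
A C≡C triple bond in the chain gives the infix -yne-.
Number the chain so that numbering from this end puts the triple bond at C-2 rather than C-7.
This places the triple bond between C-2 and C-3; a fluoro group at C-4; an iodo group at C-9; a methyl group at C-7.
Prefixes are listed alphabetically: fluoro, iodo, methyl.
Assembling the pieces gives 4-fluoro-9-iodo-7-methylnon-2-yne.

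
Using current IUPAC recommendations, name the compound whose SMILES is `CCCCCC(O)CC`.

The longest chain bearing the –OH group is 8 carbons long (octane).
An alcohol (–OH) is the principal characteristic group, giving the suffix -ol.
The numbering direction is chosen so that numbering from this end puts the hydroxyl group at C-3 rather than C-6.
That gives the hydroxyl at C-3.
Putting it together: octan-3-ol.

octan-3-ol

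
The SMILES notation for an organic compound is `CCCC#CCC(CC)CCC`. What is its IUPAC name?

The longest chain bearing the multiple bond is 10 carbons long (decane).
The chain contains a C≡C triple bond, so the unsaturation ending is -yne.
The numbering direction is chosen so that numbering from this end puts the triple bond at C-4 rather than C-6.
That gives the triple bond between C-4 and C-5; an ethyl group at C-7.
The name is 7-ethyldec-4-yne.

7-ethyldec-4-yne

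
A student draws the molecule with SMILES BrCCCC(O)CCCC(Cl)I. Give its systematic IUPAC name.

The longest chain bearing the –OH group is 8 carbons long (octane).
An alcohol (–OH) is the principal characteristic group, giving the suffix -ol.
The numbering direction is chosen so that numbering from this end puts the hydroxyl group at C-4 rather than C-5.
That gives the hydroxyl at C-4; a bromo group at C-1; a chloro group at C-8; an iodo group at C-8.
Substituent prefixes are cited in alphabetical order (multiplying prefixes like di-/tri- are ignored for ordering).
The name is 1-bromo-8-chloro-8-iodooctan-4-ol.

1-bromo-8-chloro-8-iodooctan-4-ol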